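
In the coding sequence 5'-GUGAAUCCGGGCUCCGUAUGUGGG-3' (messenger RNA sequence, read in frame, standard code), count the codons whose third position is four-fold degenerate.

Codon 1 GUG (Val): third position 4-fold.
Codon 2 AAU (Asn): third position 2-fold.
Codon 3 CCG (Pro): third position 4-fold.
Codon 4 GGC (Gly): third position 4-fold.
Codon 5 UCC (Ser): third position 4-fold.
Codon 6 GUA (Val): third position 4-fold.
Codon 7 UGU (Cys): third position 2-fold.
Codon 8 GGG (Gly): third position 4-fold.
Four-fold degenerate third positions: 6.

6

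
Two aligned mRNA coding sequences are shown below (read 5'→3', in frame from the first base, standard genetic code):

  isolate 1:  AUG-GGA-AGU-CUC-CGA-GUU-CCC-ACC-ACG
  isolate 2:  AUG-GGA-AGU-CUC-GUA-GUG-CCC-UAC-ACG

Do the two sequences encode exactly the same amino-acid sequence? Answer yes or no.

no

Codon 1: AUG Met / AUG Met — identical.
Codon 2: GGA Gly / GGA Gly — identical.
Codon 3: AGU Ser / AGU Ser — identical.
Codon 4: CUC Leu / CUC Leu — identical.
Codon 5: CGA Arg / GUA Val — nonsynonymous.
Codon 6: GUU Val / GUG Val — synonymous.
Codon 7: CCC Pro / CCC Pro — identical.
Codon 8: ACC Thr / UAC Tyr — nonsynonymous.
Codon 9: ACG Thr / ACG Thr — identical.
Nonsynonymous differences: 2 → different protein.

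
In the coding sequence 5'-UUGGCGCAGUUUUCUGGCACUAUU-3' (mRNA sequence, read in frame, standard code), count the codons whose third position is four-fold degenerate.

4

Codon 1 UUG (Leu): third position 2-fold.
Codon 2 GCG (Ala): third position 4-fold.
Codon 3 CAG (Gln): third position 2-fold.
Codon 4 UUU (Phe): third position 2-fold.
Codon 5 UCU (Ser): third position 4-fold.
Codon 6 GGC (Gly): third position 4-fold.
Codon 7 ACU (Thr): third position 4-fold.
Codon 8 AUU (Ile): third position 3-fold.
Four-fold degenerate third positions: 4.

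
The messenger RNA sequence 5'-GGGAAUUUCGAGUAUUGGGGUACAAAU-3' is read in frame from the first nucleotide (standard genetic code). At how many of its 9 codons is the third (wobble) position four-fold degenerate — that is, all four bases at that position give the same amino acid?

Codon 1 GGG (Gly): third position 4-fold.
Codon 2 AAU (Asn): third position 2-fold.
Codon 3 UUC (Phe): third position 2-fold.
Codon 4 GAG (Glu): third position 2-fold.
Codon 5 UAU (Tyr): third position 2-fold.
Codon 6 UGG (Trp): third position 1-fold.
Codon 7 GGU (Gly): third position 4-fold.
Codon 8 ACA (Thr): third position 4-fold.
Codon 9 AAU (Asn): third position 2-fold.
Four-fold degenerate third positions: 3.

3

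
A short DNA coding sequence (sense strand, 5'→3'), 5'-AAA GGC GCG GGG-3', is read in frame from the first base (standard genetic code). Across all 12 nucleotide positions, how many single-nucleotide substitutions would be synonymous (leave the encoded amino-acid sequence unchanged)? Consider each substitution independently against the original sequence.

10

Codon 1 (AAA, Lys): 1 synonymous substitution.
Codon 2 (GGC, Gly): 3 synonymous substitutions.
Codon 3 (GCG, Ala): 3 synonymous substitutions.
Codon 4 (GGG, Gly): 3 synonymous substitutions.
Total: 1 + 3 + 3 + 3 = 10.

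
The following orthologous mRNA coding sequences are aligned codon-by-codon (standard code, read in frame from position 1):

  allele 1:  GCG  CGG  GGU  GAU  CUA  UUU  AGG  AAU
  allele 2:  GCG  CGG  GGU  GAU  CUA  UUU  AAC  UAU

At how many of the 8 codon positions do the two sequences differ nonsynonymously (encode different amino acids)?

2

Codon 1: GCG Ala / GCG Ala — identical.
Codon 2: CGG Arg / CGG Arg — identical.
Codon 3: GGU Gly / GGU Gly — identical.
Codon 4: GAU Asp / GAU Asp — identical.
Codon 5: CUA Leu / CUA Leu — identical.
Codon 6: UUU Phe / UUU Phe — identical.
Codon 7: AGG Arg / AAC Asn — nonsynonymous.
Codon 8: AAU Asn / UAU Tyr — nonsynonymous.
Nonsynonymous differences: 2.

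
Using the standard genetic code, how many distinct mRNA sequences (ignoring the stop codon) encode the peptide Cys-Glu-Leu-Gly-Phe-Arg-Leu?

6912

Cys: 2 codons.
Glu: 2 codons.
Leu: 6 codons.
Gly: 4 codons.
Phe: 2 codons.
Arg: 6 codons.
Leu: 6 codons.
2 × 2 × 6 × 4 × 2 × 6 × 6 = 6912.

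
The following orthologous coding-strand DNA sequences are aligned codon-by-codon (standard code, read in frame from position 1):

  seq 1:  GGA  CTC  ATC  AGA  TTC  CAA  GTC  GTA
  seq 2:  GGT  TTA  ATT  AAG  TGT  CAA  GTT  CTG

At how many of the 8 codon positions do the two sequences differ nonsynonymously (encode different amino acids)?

3

Codon 1: GGA Gly / GGT Gly — synonymous.
Codon 2: CTC Leu / TTA Leu — synonymous.
Codon 3: ATC Ile / ATT Ile — synonymous.
Codon 4: AGA Arg / AAG Lys — nonsynonymous.
Codon 5: TTC Phe / TGT Cys — nonsynonymous.
Codon 6: CAA Gln / CAA Gln — identical.
Codon 7: GTC Val / GTT Val — synonymous.
Codon 8: GTA Val / CTG Leu — nonsynonymous.
Nonsynonymous differences: 3.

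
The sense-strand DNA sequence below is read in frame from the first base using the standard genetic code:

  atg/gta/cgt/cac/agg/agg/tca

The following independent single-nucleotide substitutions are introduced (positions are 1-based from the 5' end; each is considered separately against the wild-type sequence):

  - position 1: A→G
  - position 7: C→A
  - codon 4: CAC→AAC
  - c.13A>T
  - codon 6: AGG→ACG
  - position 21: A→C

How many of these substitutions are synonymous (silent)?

1

Codon 1: ATG (Met) → GTG (Val) — missense.
Codon 3: CGT (Arg) → AGT (Ser) — missense.
Codon 4: CAC (His) → AAC (Asn) — missense.
Codon 5: AGG (Arg) → TGG (Trp) — missense.
Codon 6: AGG (Arg) → ACG (Thr) — missense.
Codon 7: TCA (Ser) → TCC (Ser) — synonymous.
Synonymous: 1 of 6.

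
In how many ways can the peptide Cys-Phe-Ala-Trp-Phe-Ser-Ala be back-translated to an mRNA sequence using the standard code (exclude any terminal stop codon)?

Cys: 2 codons.
Phe: 2 codons.
Ala: 4 codons.
Trp: 1 codon.
Phe: 2 codons.
Ser: 6 codons.
Ala: 4 codons.
2 × 2 × 4 × 1 × 2 × 6 × 4 = 768.

768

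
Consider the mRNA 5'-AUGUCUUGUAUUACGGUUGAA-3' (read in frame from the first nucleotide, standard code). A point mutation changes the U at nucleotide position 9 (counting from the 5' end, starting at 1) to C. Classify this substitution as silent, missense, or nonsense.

Position 9 falls in codon 3: UGU → Cys.
After the substitution the codon is UGC → Cys.
Both encode Cys, so the change is synonymous.

silent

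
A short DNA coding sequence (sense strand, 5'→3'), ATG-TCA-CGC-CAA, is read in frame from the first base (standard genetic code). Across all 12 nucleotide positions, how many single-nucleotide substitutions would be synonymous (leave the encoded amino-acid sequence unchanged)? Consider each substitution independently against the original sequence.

Codon 1 (ATG, Met): 0 synonymous substitutions.
Codon 2 (TCA, Ser): 3 synonymous substitutions.
Codon 3 (CGC, Arg): 3 synonymous substitutions.
Codon 4 (CAA, Gln): 1 synonymous substitution.
Total: 0 + 3 + 3 + 1 = 7.

7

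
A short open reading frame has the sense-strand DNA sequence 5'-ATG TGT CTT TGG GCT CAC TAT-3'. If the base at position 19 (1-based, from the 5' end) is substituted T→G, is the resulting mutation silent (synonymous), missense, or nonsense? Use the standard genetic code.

missense

Position 19 falls in codon 7: TAT → Tyr.
After the substitution the codon is GAT → Asp.
Tyr ≠ Asp, so this is a missense mutation.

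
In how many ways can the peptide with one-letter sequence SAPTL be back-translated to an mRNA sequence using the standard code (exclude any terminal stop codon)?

2304

Ser: 6 codons.
Ala: 4 codons.
Pro: 4 codons.
Thr: 4 codons.
Leu: 6 codons.
6 × 4 × 4 × 4 × 6 = 2304.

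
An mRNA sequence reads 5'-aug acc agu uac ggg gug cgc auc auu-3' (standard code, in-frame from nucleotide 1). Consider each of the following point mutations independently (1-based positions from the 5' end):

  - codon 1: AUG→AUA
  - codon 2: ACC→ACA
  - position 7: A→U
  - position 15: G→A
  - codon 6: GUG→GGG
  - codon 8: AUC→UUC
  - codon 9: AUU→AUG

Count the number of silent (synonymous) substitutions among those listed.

2

Codon 1: AUG (Met) → AUA (Ile) — missense.
Codon 2: ACC (Thr) → ACA (Thr) — synonymous.
Codon 3: AGU (Ser) → UGU (Cys) — missense.
Codon 5: GGG (Gly) → GGA (Gly) — synonymous.
Codon 6: GUG (Val) → GGG (Gly) — missense.
Codon 8: AUC (Ile) → UUC (Phe) — missense.
Codon 9: AUU (Ile) → AUG (Met) — missense.
Synonymous: 2 of 7.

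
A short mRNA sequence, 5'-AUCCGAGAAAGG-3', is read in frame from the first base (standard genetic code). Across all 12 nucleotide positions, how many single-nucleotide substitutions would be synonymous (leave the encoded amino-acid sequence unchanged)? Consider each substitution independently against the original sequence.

Codon 1 (AUC, Ile): 2 synonymous substitutions.
Codon 2 (CGA, Arg): 4 synonymous substitutions.
Codon 3 (GAA, Glu): 1 synonymous substitution.
Codon 4 (AGG, Arg): 2 synonymous substitutions.
Total: 2 + 4 + 1 + 2 = 9.

9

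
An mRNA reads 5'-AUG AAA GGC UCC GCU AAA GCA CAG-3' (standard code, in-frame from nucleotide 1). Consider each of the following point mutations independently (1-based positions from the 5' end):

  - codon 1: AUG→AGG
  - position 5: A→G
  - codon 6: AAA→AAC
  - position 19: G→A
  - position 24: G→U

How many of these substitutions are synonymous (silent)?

Codon 1: AUG (Met) → AGG (Arg) — missense.
Codon 2: AAA (Lys) → AGA (Arg) — missense.
Codon 6: AAA (Lys) → AAC (Asn) — missense.
Codon 7: GCA (Ala) → ACA (Thr) — missense.
Codon 8: CAG (Gln) → CAU (His) — missense.
Synonymous: 0 of 5.

0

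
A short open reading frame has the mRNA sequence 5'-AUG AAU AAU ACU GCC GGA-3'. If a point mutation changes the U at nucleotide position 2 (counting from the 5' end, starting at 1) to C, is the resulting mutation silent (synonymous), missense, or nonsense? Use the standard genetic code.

Position 2 falls in codon 1: AUG → Met.
After the substitution the codon is ACG → Thr.
Met ≠ Thr, so this is a missense mutation.

missense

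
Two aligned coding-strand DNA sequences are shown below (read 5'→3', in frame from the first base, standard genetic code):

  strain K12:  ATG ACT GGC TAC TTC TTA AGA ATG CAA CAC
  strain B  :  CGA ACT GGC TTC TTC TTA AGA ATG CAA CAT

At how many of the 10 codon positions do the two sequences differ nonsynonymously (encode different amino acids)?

2

Codon 1: ATG Met / CGA Arg — nonsynonymous.
Codon 2: ACT Thr / ACT Thr — identical.
Codon 3: GGC Gly / GGC Gly — identical.
Codon 4: TAC Tyr / TTC Phe — nonsynonymous.
Codon 5: TTC Phe / TTC Phe — identical.
Codon 6: TTA Leu / TTA Leu — identical.
Codon 7: AGA Arg / AGA Arg — identical.
Codon 8: ATG Met / ATG Met — identical.
Codon 9: CAA Gln / CAA Gln — identical.
Codon 10: CAC His / CAT His — synonymous.
Nonsynonymous differences: 2.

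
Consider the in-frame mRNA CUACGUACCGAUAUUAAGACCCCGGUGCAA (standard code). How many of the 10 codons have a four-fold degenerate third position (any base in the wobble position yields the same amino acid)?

Codon 1 CUA (Leu): third position 4-fold.
Codon 2 CGU (Arg): third position 4-fold.
Codon 3 ACC (Thr): third position 4-fold.
Codon 4 GAU (Asp): third position 2-fold.
Codon 5 AUU (Ile): third position 3-fold.
Codon 6 AAG (Lys): third position 2-fold.
Codon 7 ACC (Thr): third position 4-fold.
Codon 8 CCG (Pro): third position 4-fold.
Codon 9 GUG (Val): third position 4-fold.
Codon 10 CAA (Gln): third position 2-fold.
Four-fold degenerate third positions: 6.

6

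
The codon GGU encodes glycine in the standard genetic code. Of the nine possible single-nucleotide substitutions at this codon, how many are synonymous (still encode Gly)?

Position 1: none → 0 synonymous.
Position 2: none → 0 synonymous.
Position 3: GGC, GGA, GGG → 3 synonymous.
Total: 0 + 0 + 3 = 3.

3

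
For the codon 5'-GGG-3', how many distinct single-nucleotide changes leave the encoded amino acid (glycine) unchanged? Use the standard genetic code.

Position 1: none → 0 synonymous.
Position 2: none → 0 synonymous.
Position 3: GGU, GGC, GGA → 3 synonymous.
Total: 0 + 0 + 3 = 3.

3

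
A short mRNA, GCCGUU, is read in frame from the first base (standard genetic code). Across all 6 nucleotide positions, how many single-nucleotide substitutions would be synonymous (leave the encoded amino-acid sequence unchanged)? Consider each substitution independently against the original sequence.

6

Codon 1 (GCC, Ala): 3 synonymous substitutions.
Codon 2 (GUU, Val): 3 synonymous substitutions.
Total: 3 + 3 = 6.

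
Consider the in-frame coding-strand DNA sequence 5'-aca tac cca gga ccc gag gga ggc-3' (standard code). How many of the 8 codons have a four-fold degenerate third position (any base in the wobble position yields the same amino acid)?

Codon 1 ACA (Thr): third position 4-fold.
Codon 2 TAC (Tyr): third position 2-fold.
Codon 3 CCA (Pro): third position 4-fold.
Codon 4 GGA (Gly): third position 4-fold.
Codon 5 CCC (Pro): third position 4-fold.
Codon 6 GAG (Glu): third position 2-fold.
Codon 7 GGA (Gly): third position 4-fold.
Codon 8 GGC (Gly): third position 4-fold.
Four-fold degenerate third positions: 6.

6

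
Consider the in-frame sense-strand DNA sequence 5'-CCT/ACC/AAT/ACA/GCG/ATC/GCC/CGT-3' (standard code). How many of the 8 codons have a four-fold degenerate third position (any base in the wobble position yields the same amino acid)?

Codon 1 CCT (Pro): third position 4-fold.
Codon 2 ACC (Thr): third position 4-fold.
Codon 3 AAT (Asn): third position 2-fold.
Codon 4 ACA (Thr): third position 4-fold.
Codon 5 GCG (Ala): third position 4-fold.
Codon 6 ATC (Ile): third position 3-fold.
Codon 7 GCC (Ala): third position 4-fold.
Codon 8 CGT (Arg): third position 4-fold.
Four-fold degenerate third positions: 6.

6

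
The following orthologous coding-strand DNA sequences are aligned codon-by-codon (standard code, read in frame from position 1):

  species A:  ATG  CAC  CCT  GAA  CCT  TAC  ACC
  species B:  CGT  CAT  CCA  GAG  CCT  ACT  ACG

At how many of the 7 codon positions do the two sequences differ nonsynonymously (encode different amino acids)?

2

Codon 1: ATG Met / CGT Arg — nonsynonymous.
Codon 2: CAC His / CAT His — synonymous.
Codon 3: CCT Pro / CCA Pro — synonymous.
Codon 4: GAA Glu / GAG Glu — synonymous.
Codon 5: CCT Pro / CCT Pro — identical.
Codon 6: TAC Tyr / ACT Thr — nonsynonymous.
Codon 7: ACC Thr / ACG Thr — synonymous.
Nonsynonymous differences: 2.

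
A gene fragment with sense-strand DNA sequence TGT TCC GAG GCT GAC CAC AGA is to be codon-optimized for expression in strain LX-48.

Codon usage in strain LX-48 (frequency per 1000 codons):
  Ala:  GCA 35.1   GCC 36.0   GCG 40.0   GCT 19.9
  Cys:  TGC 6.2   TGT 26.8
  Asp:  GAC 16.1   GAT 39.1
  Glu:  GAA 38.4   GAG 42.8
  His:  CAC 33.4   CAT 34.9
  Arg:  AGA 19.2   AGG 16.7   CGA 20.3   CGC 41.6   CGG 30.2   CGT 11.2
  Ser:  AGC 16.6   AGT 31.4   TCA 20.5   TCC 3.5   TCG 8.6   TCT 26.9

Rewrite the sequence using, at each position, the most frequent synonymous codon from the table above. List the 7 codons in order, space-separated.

TGT AGT GAG GCG GAT CAT CGC

Codon 1 (Cys): best is TGT at 26.8.
Codon 2 (Ser): best is AGT at 31.4.
Codon 3 (Glu): best is GAG at 42.8.
Codon 4 (Ala): best is GCG at 40.0.
Codon 5 (Asp): best is GAT at 39.1.
Codon 6 (His): best is CAT at 34.9.
Codon 7 (Arg): best is CGC at 41.6.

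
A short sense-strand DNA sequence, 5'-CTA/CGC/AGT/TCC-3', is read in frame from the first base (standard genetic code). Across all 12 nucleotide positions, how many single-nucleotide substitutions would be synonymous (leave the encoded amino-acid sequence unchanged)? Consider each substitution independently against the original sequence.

11

Codon 1 (CTA, Leu): 4 synonymous substitutions.
Codon 2 (CGC, Arg): 3 synonymous substitutions.
Codon 3 (AGT, Ser): 1 synonymous substitution.
Codon 4 (TCC, Ser): 3 synonymous substitutions.
Total: 4 + 3 + 1 + 3 = 11.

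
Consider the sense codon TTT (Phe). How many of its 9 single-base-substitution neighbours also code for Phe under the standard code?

1

Position 1: none → 0 synonymous.
Position 2: none → 0 synonymous.
Position 3: TTC → 1 synonymous.
Total: 0 + 0 + 1 = 1.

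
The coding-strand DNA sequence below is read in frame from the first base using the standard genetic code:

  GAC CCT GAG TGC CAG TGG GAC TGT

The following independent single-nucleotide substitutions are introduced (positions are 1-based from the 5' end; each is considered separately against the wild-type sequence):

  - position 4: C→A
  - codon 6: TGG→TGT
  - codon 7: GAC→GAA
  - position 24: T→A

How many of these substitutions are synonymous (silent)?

Codon 2: CCT (Pro) → ACT (Thr) — missense.
Codon 6: TGG (Trp) → TGT (Cys) — missense.
Codon 7: GAC (Asp) → GAA (Glu) — missense.
Codon 8: TGT (Cys) → TGA (Stop) — nonsense.
Synonymous: 0 of 4.

0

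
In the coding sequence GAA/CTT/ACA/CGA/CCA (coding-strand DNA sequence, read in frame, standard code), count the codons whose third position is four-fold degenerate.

Codon 1 GAA (Glu): third position 2-fold.
Codon 2 CTT (Leu): third position 4-fold.
Codon 3 ACA (Thr): third position 4-fold.
Codon 4 CGA (Arg): third position 4-fold.
Codon 5 CCA (Pro): third position 4-fold.
Four-fold degenerate third positions: 4.

4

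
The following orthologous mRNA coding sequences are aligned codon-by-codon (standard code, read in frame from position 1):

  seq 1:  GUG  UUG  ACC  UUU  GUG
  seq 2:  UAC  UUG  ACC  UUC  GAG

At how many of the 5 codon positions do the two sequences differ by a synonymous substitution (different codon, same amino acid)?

1

Codon 1: GUG Val / UAC Tyr — nonsynonymous.
Codon 2: UUG Leu / UUG Leu — identical.
Codon 3: ACC Thr / ACC Thr — identical.
Codon 4: UUU Phe / UUC Phe — synonymous.
Codon 5: GUG Val / GAG Glu — nonsynonymous.
Synonymous differences: 1.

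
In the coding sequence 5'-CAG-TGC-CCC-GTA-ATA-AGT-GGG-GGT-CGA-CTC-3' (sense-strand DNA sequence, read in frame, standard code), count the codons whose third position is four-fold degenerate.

Codon 1 CAG (Gln): third position 2-fold.
Codon 2 TGC (Cys): third position 2-fold.
Codon 3 CCC (Pro): third position 4-fold.
Codon 4 GTA (Val): third position 4-fold.
Codon 5 ATA (Ile): third position 3-fold.
Codon 6 AGT (Ser): third position 2-fold.
Codon 7 GGG (Gly): third position 4-fold.
Codon 8 GGT (Gly): third position 4-fold.
Codon 9 CGA (Arg): third position 4-fold.
Codon 10 CTC (Leu): third position 4-fold.
Four-fold degenerate third positions: 6.

6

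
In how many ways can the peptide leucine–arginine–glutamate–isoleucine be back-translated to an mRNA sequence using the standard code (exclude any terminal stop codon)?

Leu: 6 codons.
Arg: 6 codons.
Glu: 2 codons.
Ile: 3 codons.
6 × 6 × 2 × 3 = 216.

216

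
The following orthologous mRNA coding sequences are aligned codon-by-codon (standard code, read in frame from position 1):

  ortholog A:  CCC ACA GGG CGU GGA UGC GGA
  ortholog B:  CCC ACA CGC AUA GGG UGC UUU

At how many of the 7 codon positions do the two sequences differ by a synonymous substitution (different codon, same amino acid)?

Codon 1: CCC Pro / CCC Pro — identical.
Codon 2: ACA Thr / ACA Thr — identical.
Codon 3: GGG Gly / CGC Arg — nonsynonymous.
Codon 4: CGU Arg / AUA Ile — nonsynonymous.
Codon 5: GGA Gly / GGG Gly — synonymous.
Codon 6: UGC Cys / UGC Cys — identical.
Codon 7: GGA Gly / UUU Phe — nonsynonymous.
Synonymous differences: 1.

1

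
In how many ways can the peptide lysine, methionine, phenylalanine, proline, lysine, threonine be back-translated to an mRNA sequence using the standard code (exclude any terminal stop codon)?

128

Lys: 2 codons.
Met: 1 codon.
Phe: 2 codons.
Pro: 4 codons.
Lys: 2 codons.
Thr: 4 codons.
2 × 1 × 2 × 4 × 2 × 4 = 128.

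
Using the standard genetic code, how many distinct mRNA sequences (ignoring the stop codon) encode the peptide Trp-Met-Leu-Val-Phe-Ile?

144

Trp: 1 codon.
Met: 1 codon.
Leu: 6 codons.
Val: 4 codons.
Phe: 2 codons.
Ile: 3 codons.
1 × 1 × 6 × 4 × 2 × 3 = 144.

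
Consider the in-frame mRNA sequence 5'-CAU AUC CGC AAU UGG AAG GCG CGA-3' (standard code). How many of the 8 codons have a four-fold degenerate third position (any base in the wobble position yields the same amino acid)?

Codon 1 CAU (His): third position 2-fold.
Codon 2 AUC (Ile): third position 3-fold.
Codon 3 CGC (Arg): third position 4-fold.
Codon 4 AAU (Asn): third position 2-fold.
Codon 5 UGG (Trp): third position 1-fold.
Codon 6 AAG (Lys): third position 2-fold.
Codon 7 GCG (Ala): third position 4-fold.
Codon 8 CGA (Arg): third position 4-fold.
Four-fold degenerate third positions: 3.

3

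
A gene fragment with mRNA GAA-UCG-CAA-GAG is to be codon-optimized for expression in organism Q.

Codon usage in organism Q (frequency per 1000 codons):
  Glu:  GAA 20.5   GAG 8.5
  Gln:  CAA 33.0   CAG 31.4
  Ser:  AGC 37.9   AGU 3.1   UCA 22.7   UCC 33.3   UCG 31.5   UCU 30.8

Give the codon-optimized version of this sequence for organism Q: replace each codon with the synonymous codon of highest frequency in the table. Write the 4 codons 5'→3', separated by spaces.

GAA AGC CAA GAA

Codon 1 (Glu): best is GAA at 20.5.
Codon 2 (Ser): best is AGC at 37.9.
Codon 3 (Gln): best is CAA at 33.0.
Codon 4 (Glu): best is GAA at 20.5.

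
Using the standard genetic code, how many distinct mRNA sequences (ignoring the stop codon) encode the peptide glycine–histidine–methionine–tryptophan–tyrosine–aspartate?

Gly: 4 codons.
His: 2 codons.
Met: 1 codon.
Trp: 1 codon.
Tyr: 2 codons.
Asp: 2 codons.
4 × 2 × 1 × 1 × 2 × 2 = 32.

32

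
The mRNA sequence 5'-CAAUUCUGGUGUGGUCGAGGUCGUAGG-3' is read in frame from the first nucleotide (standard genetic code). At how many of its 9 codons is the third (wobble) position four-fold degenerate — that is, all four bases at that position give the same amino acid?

4

Codon 1 CAA (Gln): third position 2-fold.
Codon 2 UUC (Phe): third position 2-fold.
Codon 3 UGG (Trp): third position 1-fold.
Codon 4 UGU (Cys): third position 2-fold.
Codon 5 GGU (Gly): third position 4-fold.
Codon 6 CGA (Arg): third position 4-fold.
Codon 7 GGU (Gly): third position 4-fold.
Codon 8 CGU (Arg): third position 4-fold.
Codon 9 AGG (Arg): third position 2-fold.
Four-fold degenerate third positions: 4.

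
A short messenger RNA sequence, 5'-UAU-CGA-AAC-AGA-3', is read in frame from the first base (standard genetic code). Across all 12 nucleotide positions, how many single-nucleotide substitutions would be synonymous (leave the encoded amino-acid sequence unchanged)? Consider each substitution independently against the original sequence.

Codon 1 (UAU, Tyr): 1 synonymous substitution.
Codon 2 (CGA, Arg): 4 synonymous substitutions.
Codon 3 (AAC, Asn): 1 synonymous substitution.
Codon 4 (AGA, Arg): 2 synonymous substitutions.
Total: 1 + 4 + 1 + 2 = 8.

8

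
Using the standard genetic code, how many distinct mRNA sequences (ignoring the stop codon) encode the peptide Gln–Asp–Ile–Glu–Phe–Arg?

288

Gln: 2 codons.
Asp: 2 codons.
Ile: 3 codons.
Glu: 2 codons.
Phe: 2 codons.
Arg: 6 codons.
2 × 2 × 3 × 2 × 2 × 6 = 288.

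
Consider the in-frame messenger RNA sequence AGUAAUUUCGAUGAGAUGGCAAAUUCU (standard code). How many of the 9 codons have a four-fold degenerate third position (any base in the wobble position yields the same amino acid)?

2

Codon 1 AGU (Ser): third position 2-fold.
Codon 2 AAU (Asn): third position 2-fold.
Codon 3 UUC (Phe): third position 2-fold.
Codon 4 GAU (Asp): third position 2-fold.
Codon 5 GAG (Glu): third position 2-fold.
Codon 6 AUG (Met): third position 1-fold.
Codon 7 GCA (Ala): third position 4-fold.
Codon 8 AAU (Asn): third position 2-fold.
Codon 9 UCU (Ser): third position 4-fold.
Four-fold degenerate third positions: 2.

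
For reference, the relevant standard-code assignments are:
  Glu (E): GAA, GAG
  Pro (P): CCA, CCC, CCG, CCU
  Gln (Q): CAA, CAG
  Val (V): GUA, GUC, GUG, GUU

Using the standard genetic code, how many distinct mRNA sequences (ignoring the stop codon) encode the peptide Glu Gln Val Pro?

Glu: 2 codons.
Gln: 2 codons.
Val: 4 codons.
Pro: 4 codons.
2 × 2 × 4 × 4 = 64.

64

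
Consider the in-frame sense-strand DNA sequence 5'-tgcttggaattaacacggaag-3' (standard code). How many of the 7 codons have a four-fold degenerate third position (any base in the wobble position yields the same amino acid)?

Codon 1 TGC (Cys): third position 2-fold.
Codon 2 TTG (Leu): third position 2-fold.
Codon 3 GAA (Glu): third position 2-fold.
Codon 4 TTA (Leu): third position 2-fold.
Codon 5 ACA (Thr): third position 4-fold.
Codon 6 CGG (Arg): third position 4-fold.
Codon 7 AAG (Lys): third position 2-fold.
Four-fold degenerate third positions: 2.

2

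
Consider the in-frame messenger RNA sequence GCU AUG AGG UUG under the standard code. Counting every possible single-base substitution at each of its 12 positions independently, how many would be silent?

7

Codon 1 (GCU, Ala): 3 synonymous substitutions.
Codon 2 (AUG, Met): 0 synonymous substitutions.
Codon 3 (AGG, Arg): 2 synonymous substitutions.
Codon 4 (UUG, Leu): 2 synonymous substitutions.
Total: 3 + 0 + 2 + 2 = 7.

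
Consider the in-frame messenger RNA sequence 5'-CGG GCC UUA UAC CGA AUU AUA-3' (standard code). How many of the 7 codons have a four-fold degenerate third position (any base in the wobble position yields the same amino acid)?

Codon 1 CGG (Arg): third position 4-fold.
Codon 2 GCC (Ala): third position 4-fold.
Codon 3 UUA (Leu): third position 2-fold.
Codon 4 UAC (Tyr): third position 2-fold.
Codon 5 CGA (Arg): third position 4-fold.
Codon 6 AUU (Ile): third position 3-fold.
Codon 7 AUA (Ile): third position 3-fold.
Four-fold degenerate third positions: 3.

3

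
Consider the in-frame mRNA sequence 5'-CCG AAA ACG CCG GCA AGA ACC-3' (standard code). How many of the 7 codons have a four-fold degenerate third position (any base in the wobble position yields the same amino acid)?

5

Codon 1 CCG (Pro): third position 4-fold.
Codon 2 AAA (Lys): third position 2-fold.
Codon 3 ACG (Thr): third position 4-fold.
Codon 4 CCG (Pro): third position 4-fold.
Codon 5 GCA (Ala): third position 4-fold.
Codon 6 AGA (Arg): third position 2-fold.
Codon 7 ACC (Thr): third position 4-fold.
Four-fold degenerate third positions: 5.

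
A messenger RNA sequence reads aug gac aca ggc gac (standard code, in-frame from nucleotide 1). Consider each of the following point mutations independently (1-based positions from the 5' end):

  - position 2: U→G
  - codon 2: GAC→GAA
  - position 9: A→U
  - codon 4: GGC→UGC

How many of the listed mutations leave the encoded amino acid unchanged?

Codon 1: AUG (Met) → AGG (Arg) — missense.
Codon 2: GAC (Asp) → GAA (Glu) — missense.
Codon 3: ACA (Thr) → ACU (Thr) — synonymous.
Codon 4: GGC (Gly) → UGC (Cys) — missense.
Synonymous: 1 of 4.

1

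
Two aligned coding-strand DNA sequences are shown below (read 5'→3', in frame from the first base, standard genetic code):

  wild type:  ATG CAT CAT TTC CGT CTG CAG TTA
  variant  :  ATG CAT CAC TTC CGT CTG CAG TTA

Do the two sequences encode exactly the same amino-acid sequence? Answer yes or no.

Codon 1: ATG Met / ATG Met — identical.
Codon 2: CAT His / CAT His — identical.
Codon 3: CAT His / CAC His — synonymous.
Codon 4: TTC Phe / TTC Phe — identical.
Codon 5: CGT Arg / CGT Arg — identical.
Codon 6: CTG Leu / CTG Leu — identical.
Codon 7: CAG Gln / CAG Gln — identical.
Codon 8: TTA Leu / TTA Leu — identical.
Nonsynonymous differences: 0 → same protein.

yes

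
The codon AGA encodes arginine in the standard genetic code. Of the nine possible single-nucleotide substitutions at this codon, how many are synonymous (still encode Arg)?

2

Position 1: CGA → 1 synonymous.
Position 2: none → 0 synonymous.
Position 3: AGG → 1 synonymous.
Total: 1 + 0 + 1 = 2.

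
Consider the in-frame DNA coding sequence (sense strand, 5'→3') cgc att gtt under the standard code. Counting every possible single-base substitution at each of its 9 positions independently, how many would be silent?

Codon 1 (CGC, Arg): 3 synonymous substitutions.
Codon 2 (ATT, Ile): 2 synonymous substitutions.
Codon 3 (GTT, Val): 3 synonymous substitutions.
Total: 3 + 2 + 3 = 8.

8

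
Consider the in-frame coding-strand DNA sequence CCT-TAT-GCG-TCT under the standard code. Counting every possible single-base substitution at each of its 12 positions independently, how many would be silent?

Codon 1 (CCT, Pro): 3 synonymous substitutions.
Codon 2 (TAT, Tyr): 1 synonymous substitution.
Codon 3 (GCG, Ala): 3 synonymous substitutions.
Codon 4 (TCT, Ser): 3 synonymous substitutions.
Total: 3 + 1 + 3 + 3 = 10.

10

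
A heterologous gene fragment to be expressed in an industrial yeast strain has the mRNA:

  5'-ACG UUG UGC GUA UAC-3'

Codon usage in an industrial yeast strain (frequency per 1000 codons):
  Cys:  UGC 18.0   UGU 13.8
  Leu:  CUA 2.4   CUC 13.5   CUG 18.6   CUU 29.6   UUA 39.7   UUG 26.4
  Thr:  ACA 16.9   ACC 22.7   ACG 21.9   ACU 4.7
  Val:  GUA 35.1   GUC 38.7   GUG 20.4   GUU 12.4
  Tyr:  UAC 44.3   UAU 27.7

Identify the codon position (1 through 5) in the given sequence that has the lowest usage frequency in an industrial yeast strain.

Codon 1 ACG (Thr): 21.9 per 1000.
Codon 2 UUG (Leu): 26.4 per 1000.
Codon 3 UGC (Cys): 18.0 per 1000.
Codon 4 GUA (Val): 35.1 per 1000.
Codon 5 UAC (Tyr): 44.3 per 1000.
Lowest frequency is 18.0 at codon 3.

3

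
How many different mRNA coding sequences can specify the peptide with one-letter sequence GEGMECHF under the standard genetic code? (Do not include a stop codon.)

512

Gly: 4 codons.
Glu: 2 codons.
Gly: 4 codons.
Met: 1 codon.
Glu: 2 codons.
Cys: 2 codons.
His: 2 codons.
Phe: 2 codons.
4 × 2 × 4 × 1 × 2 × 2 × 2 × 2 = 512.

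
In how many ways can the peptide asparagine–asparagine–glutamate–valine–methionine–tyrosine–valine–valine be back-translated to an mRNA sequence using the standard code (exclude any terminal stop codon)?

1024

Asn: 2 codons.
Asn: 2 codons.
Glu: 2 codons.
Val: 4 codons.
Met: 1 codon.
Tyr: 2 codons.
Val: 4 codons.
Val: 4 codons.
2 × 2 × 2 × 4 × 1 × 2 × 4 × 4 = 1024.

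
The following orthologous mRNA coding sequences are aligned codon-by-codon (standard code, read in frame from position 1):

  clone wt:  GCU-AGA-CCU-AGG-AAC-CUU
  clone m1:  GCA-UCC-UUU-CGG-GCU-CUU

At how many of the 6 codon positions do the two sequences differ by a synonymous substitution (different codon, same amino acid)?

2

Codon 1: GCU Ala / GCA Ala — synonymous.
Codon 2: AGA Arg / UCC Ser — nonsynonymous.
Codon 3: CCU Pro / UUU Phe — nonsynonymous.
Codon 4: AGG Arg / CGG Arg — synonymous.
Codon 5: AAC Asn / GCU Ala — nonsynonymous.
Codon 6: CUU Leu / CUU Leu — identical.
Synonymous differences: 2.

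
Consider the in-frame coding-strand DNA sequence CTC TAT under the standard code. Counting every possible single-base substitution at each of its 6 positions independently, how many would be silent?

4

Codon 1 (CTC, Leu): 3 synonymous substitutions.
Codon 2 (TAT, Tyr): 1 synonymous substitution.
Total: 3 + 1 = 4.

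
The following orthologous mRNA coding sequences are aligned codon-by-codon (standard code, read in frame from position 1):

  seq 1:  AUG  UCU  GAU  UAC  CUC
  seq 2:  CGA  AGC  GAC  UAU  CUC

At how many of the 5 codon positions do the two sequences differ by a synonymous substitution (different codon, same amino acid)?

3

Codon 1: AUG Met / CGA Arg — nonsynonymous.
Codon 2: UCU Ser / AGC Ser — synonymous.
Codon 3: GAU Asp / GAC Asp — synonymous.
Codon 4: UAC Tyr / UAU Tyr — synonymous.
Codon 5: CUC Leu / CUC Leu — identical.
Synonymous differences: 3.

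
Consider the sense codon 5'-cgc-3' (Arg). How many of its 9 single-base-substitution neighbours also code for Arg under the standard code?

3

Position 1: none → 0 synonymous.
Position 2: none → 0 synonymous.
Position 3: CGU, CGA, CGG → 3 synonymous.
Total: 0 + 0 + 3 = 3.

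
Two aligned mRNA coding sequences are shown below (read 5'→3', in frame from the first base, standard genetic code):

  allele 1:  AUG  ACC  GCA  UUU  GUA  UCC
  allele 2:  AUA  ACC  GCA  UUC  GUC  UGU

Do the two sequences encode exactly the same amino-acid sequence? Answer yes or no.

Codon 1: AUG Met / AUA Ile — nonsynonymous.
Codon 2: ACC Thr / ACC Thr — identical.
Codon 3: GCA Ala / GCA Ala — identical.
Codon 4: UUU Phe / UUC Phe — synonymous.
Codon 5: GUA Val / GUC Val — synonymous.
Codon 6: UCC Ser / UGU Cys — nonsynonymous.
Nonsynonymous differences: 2 → different protein.

no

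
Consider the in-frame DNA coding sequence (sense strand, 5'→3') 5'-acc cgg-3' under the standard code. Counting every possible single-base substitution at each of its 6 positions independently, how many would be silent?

Codon 1 (ACC, Thr): 3 synonymous substitutions.
Codon 2 (CGG, Arg): 4 synonymous substitutions.
Total: 3 + 4 = 7.

7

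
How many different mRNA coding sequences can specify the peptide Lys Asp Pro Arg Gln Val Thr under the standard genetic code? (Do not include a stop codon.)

3072

Lys: 2 codons.
Asp: 2 codons.
Pro: 4 codons.
Arg: 6 codons.
Gln: 2 codons.
Val: 4 codons.
Thr: 4 codons.
2 × 2 × 4 × 6 × 2 × 4 × 4 = 3072.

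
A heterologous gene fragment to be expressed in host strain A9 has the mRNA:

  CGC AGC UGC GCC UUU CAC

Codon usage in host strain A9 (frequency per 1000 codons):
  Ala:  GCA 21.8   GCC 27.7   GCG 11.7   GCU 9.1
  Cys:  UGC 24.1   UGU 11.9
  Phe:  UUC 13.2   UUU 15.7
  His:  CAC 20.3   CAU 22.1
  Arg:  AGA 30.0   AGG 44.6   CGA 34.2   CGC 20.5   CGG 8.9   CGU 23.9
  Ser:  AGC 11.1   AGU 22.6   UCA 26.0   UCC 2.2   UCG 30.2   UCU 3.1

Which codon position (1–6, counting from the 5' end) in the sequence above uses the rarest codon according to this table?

2

Codon 1 CGC (Arg): 20.5 per 1000.
Codon 2 AGC (Ser): 11.1 per 1000.
Codon 3 UGC (Cys): 24.1 per 1000.
Codon 4 GCC (Ala): 27.7 per 1000.
Codon 5 UUU (Phe): 15.7 per 1000.
Codon 6 CAC (His): 20.3 per 1000.
Lowest frequency is 11.1 at codon 2.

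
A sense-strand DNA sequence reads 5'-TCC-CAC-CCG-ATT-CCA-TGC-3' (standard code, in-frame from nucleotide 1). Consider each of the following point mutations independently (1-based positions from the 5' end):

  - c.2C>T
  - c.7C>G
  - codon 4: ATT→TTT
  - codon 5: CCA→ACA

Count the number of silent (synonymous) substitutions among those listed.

Codon 1: TCC (Ser) → TTC (Phe) — missense.
Codon 3: CCG (Pro) → GCG (Ala) — missense.
Codon 4: ATT (Ile) → TTT (Phe) — missense.
Codon 5: CCA (Pro) → ACA (Thr) — missense.
Synonymous: 0 of 4.

0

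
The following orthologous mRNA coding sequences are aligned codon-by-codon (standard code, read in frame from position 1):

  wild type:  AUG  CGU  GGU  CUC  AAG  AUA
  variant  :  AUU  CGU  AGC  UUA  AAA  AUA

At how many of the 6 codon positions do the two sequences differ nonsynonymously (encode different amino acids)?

Codon 1: AUG Met / AUU Ile — nonsynonymous.
Codon 2: CGU Arg / CGU Arg — identical.
Codon 3: GGU Gly / AGC Ser — nonsynonymous.
Codon 4: CUC Leu / UUA Leu — synonymous.
Codon 5: AAG Lys / AAA Lys — synonymous.
Codon 6: AUA Ile / AUA Ile — identical.
Nonsynonymous differences: 2.

2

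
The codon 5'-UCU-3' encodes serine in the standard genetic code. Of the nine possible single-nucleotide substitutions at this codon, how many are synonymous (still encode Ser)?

Position 1: none → 0 synonymous.
Position 2: none → 0 synonymous.
Position 3: UCC, UCA, UCG → 3 synonymous.
Total: 0 + 0 + 3 = 3.

3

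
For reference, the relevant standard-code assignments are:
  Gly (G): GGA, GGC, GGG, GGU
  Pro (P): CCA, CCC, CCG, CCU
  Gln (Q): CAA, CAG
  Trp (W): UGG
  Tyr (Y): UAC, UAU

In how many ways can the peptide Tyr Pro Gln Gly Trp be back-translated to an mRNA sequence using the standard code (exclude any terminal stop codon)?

64

Tyr: 2 codons.
Pro: 4 codons.
Gln: 2 codons.
Gly: 4 codons.
Trp: 1 codon.
2 × 4 × 2 × 4 × 1 = 64.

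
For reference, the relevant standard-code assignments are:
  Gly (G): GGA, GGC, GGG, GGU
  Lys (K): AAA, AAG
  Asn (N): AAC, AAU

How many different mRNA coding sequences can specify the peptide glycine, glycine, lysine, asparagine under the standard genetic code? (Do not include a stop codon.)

64

Gly: 4 codons.
Gly: 4 codons.
Lys: 2 codons.
Asn: 2 codons.
4 × 4 × 2 × 2 = 64.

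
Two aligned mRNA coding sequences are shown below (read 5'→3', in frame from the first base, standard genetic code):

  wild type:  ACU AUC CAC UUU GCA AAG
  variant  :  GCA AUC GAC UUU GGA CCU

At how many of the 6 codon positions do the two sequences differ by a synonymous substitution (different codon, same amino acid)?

Codon 1: ACU Thr / GCA Ala — nonsynonymous.
Codon 2: AUC Ile / AUC Ile — identical.
Codon 3: CAC His / GAC Asp — nonsynonymous.
Codon 4: UUU Phe / UUU Phe — identical.
Codon 5: GCA Ala / GGA Gly — nonsynonymous.
Codon 6: AAG Lys / CCU Pro — nonsynonymous.
Synonymous differences: 0.

0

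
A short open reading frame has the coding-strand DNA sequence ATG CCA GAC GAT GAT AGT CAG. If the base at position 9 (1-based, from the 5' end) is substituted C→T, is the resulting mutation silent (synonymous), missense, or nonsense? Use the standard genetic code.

silent

Position 9 falls in codon 3: GAC → Asp.
After the substitution the codon is GAT → Asp.
Both encode Asp, so the change is synonymous.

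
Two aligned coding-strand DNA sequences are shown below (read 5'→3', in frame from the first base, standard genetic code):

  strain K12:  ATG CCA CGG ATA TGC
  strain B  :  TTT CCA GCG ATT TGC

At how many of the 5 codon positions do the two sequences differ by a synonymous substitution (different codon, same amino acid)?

Codon 1: ATG Met / TTT Phe — nonsynonymous.
Codon 2: CCA Pro / CCA Pro — identical.
Codon 3: CGG Arg / GCG Ala — nonsynonymous.
Codon 4: ATA Ile / ATT Ile — synonymous.
Codon 5: TGC Cys / TGC Cys — identical.
Synonymous differences: 1.

1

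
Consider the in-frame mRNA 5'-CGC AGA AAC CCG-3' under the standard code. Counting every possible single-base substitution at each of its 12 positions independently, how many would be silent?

9

Codon 1 (CGC, Arg): 3 synonymous substitutions.
Codon 2 (AGA, Arg): 2 synonymous substitutions.
Codon 3 (AAC, Asn): 1 synonymous substitution.
Codon 4 (CCG, Pro): 3 synonymous substitutions.
Total: 3 + 2 + 1 + 3 = 9.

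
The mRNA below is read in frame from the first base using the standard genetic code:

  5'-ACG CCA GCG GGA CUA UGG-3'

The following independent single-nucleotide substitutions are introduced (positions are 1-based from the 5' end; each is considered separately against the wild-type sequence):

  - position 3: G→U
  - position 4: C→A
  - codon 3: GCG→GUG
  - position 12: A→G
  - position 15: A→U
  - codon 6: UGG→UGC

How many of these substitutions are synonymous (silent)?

Codon 1: ACG (Thr) → ACU (Thr) — synonymous.
Codon 2: CCA (Pro) → ACA (Thr) — missense.
Codon 3: GCG (Ala) → GUG (Val) — missense.
Codon 4: GGA (Gly) → GGG (Gly) — synonymous.
Codon 5: CUA (Leu) → CUU (Leu) — synonymous.
Codon 6: UGG (Trp) → UGC (Cys) — missense.
Synonymous: 3 of 6.

3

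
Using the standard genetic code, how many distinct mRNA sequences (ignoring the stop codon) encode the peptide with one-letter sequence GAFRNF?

768

Gly: 4 codons.
Ala: 4 codons.
Phe: 2 codons.
Arg: 6 codons.
Asn: 2 codons.
Phe: 2 codons.
4 × 4 × 2 × 6 × 2 × 2 = 768.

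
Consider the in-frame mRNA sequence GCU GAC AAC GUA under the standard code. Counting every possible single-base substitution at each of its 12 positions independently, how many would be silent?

8

Codon 1 (GCU, Ala): 3 synonymous substitutions.
Codon 2 (GAC, Asp): 1 synonymous substitution.
Codon 3 (AAC, Asn): 1 synonymous substitution.
Codon 4 (GUA, Val): 3 synonymous substitutions.
Total: 3 + 1 + 1 + 3 = 8.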